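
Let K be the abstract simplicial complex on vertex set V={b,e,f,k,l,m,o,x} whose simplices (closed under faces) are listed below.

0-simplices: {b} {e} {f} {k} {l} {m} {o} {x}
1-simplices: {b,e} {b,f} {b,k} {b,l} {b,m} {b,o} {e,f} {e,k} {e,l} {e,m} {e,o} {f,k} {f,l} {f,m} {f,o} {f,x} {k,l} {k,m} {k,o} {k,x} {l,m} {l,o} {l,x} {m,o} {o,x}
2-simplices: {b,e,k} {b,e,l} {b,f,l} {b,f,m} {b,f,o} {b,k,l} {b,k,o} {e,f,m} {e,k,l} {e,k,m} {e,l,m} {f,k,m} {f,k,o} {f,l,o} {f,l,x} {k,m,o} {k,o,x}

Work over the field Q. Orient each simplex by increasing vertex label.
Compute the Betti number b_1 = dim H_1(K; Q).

b_1=2

n_0=8 n_1=25 n_2=17  [Q]
∂1: piv[be,bf,bk,bl,bm,bo,fx] rk=7  ker:ef,ek,el,em,eo,fk,fl,fm,fo,kl,km,ko,kx,lm,lo,lx,mo,ox
∂2: piv[bek,bel,bfl,bfm,bfo,bkl,bko,efm,ekm,elm,fkm,fko,flo,flx,kmo,kox] rk=16  ker:ekl
b_1=(25−7)−16=2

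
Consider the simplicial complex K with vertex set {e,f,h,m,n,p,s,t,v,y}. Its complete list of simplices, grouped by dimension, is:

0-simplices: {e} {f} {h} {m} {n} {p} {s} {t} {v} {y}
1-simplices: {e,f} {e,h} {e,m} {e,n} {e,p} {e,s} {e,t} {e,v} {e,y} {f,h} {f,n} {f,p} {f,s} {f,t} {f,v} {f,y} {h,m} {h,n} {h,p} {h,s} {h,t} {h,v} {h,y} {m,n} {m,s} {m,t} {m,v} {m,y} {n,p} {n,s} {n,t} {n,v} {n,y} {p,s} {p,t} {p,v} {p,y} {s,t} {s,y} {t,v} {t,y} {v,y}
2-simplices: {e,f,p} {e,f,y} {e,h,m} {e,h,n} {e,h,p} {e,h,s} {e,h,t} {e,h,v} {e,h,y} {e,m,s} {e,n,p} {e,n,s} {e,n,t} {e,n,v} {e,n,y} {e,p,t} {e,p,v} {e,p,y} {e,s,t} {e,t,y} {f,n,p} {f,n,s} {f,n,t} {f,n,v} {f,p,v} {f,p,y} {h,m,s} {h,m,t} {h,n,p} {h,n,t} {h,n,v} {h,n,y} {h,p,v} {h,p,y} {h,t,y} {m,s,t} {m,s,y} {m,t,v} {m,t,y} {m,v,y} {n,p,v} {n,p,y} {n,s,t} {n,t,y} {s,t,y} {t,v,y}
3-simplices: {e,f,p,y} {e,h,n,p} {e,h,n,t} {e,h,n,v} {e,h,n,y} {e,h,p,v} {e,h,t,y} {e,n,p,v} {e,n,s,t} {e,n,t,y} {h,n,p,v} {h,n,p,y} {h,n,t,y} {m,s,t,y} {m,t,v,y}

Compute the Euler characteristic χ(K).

n_0=10 n_1=42 n_2=46 n_3=15
χ=+10−42+46−15=-1

χ(K)=-1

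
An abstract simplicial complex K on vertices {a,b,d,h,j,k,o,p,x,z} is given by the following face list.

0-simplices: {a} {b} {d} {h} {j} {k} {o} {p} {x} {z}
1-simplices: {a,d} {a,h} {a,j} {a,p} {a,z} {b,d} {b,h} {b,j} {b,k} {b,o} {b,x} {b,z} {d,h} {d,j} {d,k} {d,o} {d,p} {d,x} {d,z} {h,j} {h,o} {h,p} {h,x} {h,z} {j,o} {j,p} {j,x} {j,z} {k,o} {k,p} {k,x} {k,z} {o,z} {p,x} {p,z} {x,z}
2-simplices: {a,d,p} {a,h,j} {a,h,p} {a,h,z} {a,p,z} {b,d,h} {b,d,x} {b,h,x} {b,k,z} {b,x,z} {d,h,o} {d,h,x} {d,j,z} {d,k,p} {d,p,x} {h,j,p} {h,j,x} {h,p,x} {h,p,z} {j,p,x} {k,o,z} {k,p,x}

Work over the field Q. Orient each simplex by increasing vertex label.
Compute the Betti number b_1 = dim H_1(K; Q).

n_0=10 n_1=36 n_2=22  [Q]
∂1: piv[ad,ah,aj,ap,az,bd,bk,bo,bx] rk=9  ker:bh,bj,bz,dh,dj,dk,do,dp,dx,dz,hj,ho,hp,hx,hz,jo,jp,jx,jz,ko,kp,kx,kz,oz,px,pz,xz
∂2: piv[adp,ahj,ahp,ahz,apz,bdh,bdx,bhx,bkz,bxz,dho,djz,dkp,dpx,hjp,hjx,hpx,koz,kpx] rk=19  ker:dhx,hpz,jpx
b_1=(36−9)−19=8

b_1=8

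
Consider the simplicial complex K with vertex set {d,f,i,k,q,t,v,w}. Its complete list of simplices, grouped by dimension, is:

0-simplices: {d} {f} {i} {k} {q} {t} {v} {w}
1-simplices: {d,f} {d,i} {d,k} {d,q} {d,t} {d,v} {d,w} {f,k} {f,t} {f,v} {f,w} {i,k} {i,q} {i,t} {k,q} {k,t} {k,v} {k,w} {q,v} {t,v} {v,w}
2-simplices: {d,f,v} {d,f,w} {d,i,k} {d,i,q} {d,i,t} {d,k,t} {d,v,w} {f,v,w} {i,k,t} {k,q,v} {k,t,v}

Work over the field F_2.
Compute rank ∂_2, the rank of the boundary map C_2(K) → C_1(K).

n_0=8 n_1=21 n_2=11  [Z2]
∂1: piv[df,di,dk,dq,dt,dv,dw] rk=7  ker:fk,ft,fv,fw,ik,iq,it,kq,kt,kv,kw,qv,tv,vw
∂2: piv[dfv,dfw,dik,diq,dit,dkt,dvw,kqv,ktv] rk=9  ker:fvw,ikt
rk∂_2=9

rank∂_2=9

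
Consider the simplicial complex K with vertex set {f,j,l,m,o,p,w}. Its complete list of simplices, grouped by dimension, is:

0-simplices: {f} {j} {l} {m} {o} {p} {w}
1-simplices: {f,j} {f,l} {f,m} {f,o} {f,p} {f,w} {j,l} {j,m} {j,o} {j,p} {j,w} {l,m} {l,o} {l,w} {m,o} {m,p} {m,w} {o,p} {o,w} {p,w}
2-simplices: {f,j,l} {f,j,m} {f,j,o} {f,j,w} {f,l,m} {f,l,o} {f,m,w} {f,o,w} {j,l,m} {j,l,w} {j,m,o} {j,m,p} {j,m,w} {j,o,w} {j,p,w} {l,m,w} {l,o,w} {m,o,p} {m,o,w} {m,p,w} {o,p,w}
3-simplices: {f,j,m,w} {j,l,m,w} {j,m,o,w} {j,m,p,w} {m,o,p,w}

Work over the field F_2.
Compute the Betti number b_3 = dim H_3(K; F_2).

n_0=7 n_1=20 n_2=21 n_3=5  [Z2]
∂1: piv[fj,fl,fm,fo,fp,fw] rk=6  ker:jl,jm,jo,jp,jw,lm,lo,lw,mo,mp,mw,op,ow,pw
∂2: piv[fjl,fjm,fjo,fjw,flm,flo,fmw,fow,jlw,jmo,jmp,jpw,mop] rk=13  ker:jlm,jmw,jow,lmw,low,mow,mpw,opw
∂3: piv[fjmw,jlmw,jmow,jmpw,mopw] rk=5
b_3=(5−5)−0=0

b_3=0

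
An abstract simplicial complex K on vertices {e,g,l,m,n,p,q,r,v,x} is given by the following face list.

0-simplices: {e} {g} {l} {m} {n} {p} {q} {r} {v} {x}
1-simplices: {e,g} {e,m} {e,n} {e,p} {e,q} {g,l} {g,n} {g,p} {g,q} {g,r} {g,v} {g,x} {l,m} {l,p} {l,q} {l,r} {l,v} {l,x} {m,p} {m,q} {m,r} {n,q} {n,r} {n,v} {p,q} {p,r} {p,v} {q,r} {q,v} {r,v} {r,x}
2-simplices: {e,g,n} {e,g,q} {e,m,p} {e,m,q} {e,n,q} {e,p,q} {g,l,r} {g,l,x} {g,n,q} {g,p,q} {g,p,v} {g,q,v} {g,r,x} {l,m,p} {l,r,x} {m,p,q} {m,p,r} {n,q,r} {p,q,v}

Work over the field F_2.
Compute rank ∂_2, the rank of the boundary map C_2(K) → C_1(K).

n_0=10 n_1=31 n_2=19  [Z2]
∂1: piv[eg,em,en,ep,eq,gl,gr,gv,gx] rk=9  ker:gn,gp,gq,lm,lp,lq,lr,lv,lx,mp,mq,mr,nq,nr,nv,pq,pr,pv,qr,qv,rv,rx
∂2: piv[egn,egq,emp,emq,enq,epq,glr,glx,gpq,gpv,gqv,grx,lmp,mpr,nqr] rk=15  ker:gnq,lrx,mpq,pqv
rk∂_2=15

rank∂_2=15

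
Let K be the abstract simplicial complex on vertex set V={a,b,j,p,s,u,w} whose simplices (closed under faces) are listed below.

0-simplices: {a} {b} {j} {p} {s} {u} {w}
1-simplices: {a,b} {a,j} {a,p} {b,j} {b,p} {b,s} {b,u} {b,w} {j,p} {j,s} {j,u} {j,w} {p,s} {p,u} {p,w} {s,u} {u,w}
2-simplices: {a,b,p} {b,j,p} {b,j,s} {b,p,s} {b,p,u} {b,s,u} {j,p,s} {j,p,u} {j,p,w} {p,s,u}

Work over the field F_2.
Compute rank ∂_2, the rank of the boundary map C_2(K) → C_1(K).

n_0=7 n_1=17 n_2=10  [Z2]
∂1: piv[ab,aj,ap,bs,bu,bw] rk=6  ker:bj,bp,jp,js,ju,jw,ps,pu,pw,su,uw
∂2: piv[abp,bjp,bjs,bps,bpu,bsu,jpu,jpw] rk=8  ker:jps,psu
rk∂_2=8

rank∂_2=8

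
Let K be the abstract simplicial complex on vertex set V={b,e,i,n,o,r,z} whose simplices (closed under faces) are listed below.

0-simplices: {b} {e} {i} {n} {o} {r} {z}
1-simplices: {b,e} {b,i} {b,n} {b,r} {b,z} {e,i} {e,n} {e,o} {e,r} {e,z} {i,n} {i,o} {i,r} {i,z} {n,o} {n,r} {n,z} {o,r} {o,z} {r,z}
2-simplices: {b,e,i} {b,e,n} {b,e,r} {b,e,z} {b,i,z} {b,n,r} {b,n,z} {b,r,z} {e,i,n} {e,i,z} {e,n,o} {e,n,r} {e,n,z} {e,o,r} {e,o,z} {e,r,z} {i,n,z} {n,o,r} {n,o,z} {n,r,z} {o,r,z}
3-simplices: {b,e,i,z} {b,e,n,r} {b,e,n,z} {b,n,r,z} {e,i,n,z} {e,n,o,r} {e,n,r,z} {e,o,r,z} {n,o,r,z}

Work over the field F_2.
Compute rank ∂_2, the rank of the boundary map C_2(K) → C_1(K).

n_0=7 n_1=20 n_2=21 n_3=9  [Z2]
∂1: piv[be,bi,bn,br,bz,eo] rk=6  ker:ei,en,er,ez,in,io,ir,iz,no,nr,nz,or,oz,rz
∂2: piv[bei,ben,ber,bez,biz,bnr,bnz,brz,ein,eno,eor,eoz] rk=12  ker:eiz,enr,enz,erz,inz,nor,noz,nrz,orz
∂3: piv[beiz,benr,benz,bnrz,einz,enor,enrz,eorz,norz] rk=9
rk∂_2=12

rank∂_2=12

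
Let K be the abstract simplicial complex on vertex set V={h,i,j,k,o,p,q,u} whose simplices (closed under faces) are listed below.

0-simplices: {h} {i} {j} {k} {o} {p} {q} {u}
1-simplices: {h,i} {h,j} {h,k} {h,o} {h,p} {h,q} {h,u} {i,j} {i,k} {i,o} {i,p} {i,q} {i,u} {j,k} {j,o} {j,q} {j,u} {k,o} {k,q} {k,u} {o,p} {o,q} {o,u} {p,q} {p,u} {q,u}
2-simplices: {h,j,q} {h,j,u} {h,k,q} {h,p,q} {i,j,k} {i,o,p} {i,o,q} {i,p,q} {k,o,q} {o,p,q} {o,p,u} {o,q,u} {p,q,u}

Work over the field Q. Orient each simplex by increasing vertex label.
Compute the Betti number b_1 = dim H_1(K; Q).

n_0=8 n_1=26 n_2=13  [Q]
∂1: piv[hi,hj,hk,ho,hp,hq,hu] rk=7  ker:ij,ik,io,ip,iq,iu,jk,jo,jq,ju,ko,kq,ku,op,oq,ou,pq,pu,qu
∂2: piv[hjq,hju,hkq,hpq,ijk,iop,ioq,ipq,koq,opu,oqu] rk=11  ker:opq,pqu
b_1=(26−7)−11=8

b_1=8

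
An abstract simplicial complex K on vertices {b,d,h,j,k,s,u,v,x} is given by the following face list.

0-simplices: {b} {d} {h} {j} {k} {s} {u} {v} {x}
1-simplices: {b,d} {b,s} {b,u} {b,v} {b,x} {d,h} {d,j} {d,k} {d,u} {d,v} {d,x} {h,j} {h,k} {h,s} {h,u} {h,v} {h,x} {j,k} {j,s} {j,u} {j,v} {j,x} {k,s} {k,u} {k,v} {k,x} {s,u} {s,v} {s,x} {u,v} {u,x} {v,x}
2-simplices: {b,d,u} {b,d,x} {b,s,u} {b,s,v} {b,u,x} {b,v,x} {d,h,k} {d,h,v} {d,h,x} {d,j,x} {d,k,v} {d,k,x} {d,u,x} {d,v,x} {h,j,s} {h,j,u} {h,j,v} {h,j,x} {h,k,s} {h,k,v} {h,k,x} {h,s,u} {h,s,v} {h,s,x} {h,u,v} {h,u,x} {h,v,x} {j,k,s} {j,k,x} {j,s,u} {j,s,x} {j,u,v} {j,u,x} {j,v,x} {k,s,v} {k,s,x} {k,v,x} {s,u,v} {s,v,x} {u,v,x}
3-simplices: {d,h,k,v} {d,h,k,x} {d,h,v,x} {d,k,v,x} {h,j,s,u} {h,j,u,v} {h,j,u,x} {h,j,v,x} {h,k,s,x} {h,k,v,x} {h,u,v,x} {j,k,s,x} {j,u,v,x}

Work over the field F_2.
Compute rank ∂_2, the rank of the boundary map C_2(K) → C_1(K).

rank∂_2=23

n_0=9 n_1=32 n_2=40 n_3=13  [Z2]
∂1: piv[bd,bs,bu,bv,bx,dh,dj,dk] rk=8  ker:du,dv,dx,hj,hk,hs,hu,hv,hx,jk,js,ju,jv,jx,ks,ku,kv,kx,su,sv,sx,uv,ux,vx
∂2: piv[bdu,bdx,bsu,bsv,bux,bvx,dhk,dhv,dhx,djx,dkv,dkx,dvx,hjs,hju,hjv,hjx,hks,hsu,hsv,hsx,huv,jks] rk=23  ker:dux,hkv,hkx,hux,hvx,jkx,jsu,jsx,juv,jux,jvx,ksv,ksx,kvx,suv,svx,uvx
∂3: piv[dhkv,dhkx,dhvx,dkvx,hjsu,hjuv,hjux,hjvx,hksx,huvx,jksx] rk=11  ker:hkvx,juvx
rk∂_2=23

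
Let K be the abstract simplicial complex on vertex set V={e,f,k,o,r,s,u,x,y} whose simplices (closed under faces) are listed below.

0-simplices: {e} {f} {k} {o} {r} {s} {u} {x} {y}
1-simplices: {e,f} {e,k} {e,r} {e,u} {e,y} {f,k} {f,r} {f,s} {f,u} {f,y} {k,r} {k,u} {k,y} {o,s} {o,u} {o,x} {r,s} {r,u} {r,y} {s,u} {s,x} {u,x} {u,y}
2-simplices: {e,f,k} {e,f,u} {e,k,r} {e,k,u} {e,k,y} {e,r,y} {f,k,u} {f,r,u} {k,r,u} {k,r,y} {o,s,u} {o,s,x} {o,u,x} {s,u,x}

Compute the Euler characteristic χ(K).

n_0=9 n_1=23 n_2=14
χ=+9−23+14=0

χ(K)=0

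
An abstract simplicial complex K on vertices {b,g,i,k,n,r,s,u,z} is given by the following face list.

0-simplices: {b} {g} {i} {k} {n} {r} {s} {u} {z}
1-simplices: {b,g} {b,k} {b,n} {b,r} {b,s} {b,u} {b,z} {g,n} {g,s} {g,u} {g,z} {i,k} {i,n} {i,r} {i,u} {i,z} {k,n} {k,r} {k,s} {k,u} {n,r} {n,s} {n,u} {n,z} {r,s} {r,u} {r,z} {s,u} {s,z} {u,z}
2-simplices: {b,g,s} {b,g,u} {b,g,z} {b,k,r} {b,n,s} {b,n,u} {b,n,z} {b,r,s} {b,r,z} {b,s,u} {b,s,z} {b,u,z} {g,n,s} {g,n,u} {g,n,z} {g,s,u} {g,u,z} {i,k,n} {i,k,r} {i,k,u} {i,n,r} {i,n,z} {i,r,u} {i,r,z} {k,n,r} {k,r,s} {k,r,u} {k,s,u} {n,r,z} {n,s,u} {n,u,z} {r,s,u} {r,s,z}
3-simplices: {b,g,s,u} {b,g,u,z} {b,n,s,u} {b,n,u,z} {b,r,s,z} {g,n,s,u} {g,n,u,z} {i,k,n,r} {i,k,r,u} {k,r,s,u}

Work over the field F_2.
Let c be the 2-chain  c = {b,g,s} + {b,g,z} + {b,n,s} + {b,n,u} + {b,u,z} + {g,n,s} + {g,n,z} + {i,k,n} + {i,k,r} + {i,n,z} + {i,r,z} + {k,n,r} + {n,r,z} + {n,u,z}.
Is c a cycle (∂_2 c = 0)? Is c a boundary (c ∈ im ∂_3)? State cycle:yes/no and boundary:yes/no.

cycle:yes boundary:no

n_0=9 n_1=30 n_2=33 n_3=10  [Z2]
∂1: piv[bg,bk,bn,br,bs,bu,bz,ik] rk=8  ker:gn,gs,gu,gz,in,ir,iu,iz,kn,kr,ks,ku,nr,ns,nu,nz,rs,ru,rz,su,sz,uz
∂2: piv[bgs,bgu,bgz,bkr,bns,bnu,bnz,brs,brz,bsu,bsz,buz,gns,ikn,ikr,iku,inr,inz,iru,irz,krs,ksu] rk=22  ker:gnu,gnz,gsu,guz,knr,kru,nrz,nsu,nuz,rsu,rsz
∂3: piv[bgsu,bguz,bnsu,bnuz,brsz,gnsu,gnuz,iknr,ikru,krsu] rk=10
∂2c = 0
c vs im∂3: residual ≠ 0 ⇒ not boundary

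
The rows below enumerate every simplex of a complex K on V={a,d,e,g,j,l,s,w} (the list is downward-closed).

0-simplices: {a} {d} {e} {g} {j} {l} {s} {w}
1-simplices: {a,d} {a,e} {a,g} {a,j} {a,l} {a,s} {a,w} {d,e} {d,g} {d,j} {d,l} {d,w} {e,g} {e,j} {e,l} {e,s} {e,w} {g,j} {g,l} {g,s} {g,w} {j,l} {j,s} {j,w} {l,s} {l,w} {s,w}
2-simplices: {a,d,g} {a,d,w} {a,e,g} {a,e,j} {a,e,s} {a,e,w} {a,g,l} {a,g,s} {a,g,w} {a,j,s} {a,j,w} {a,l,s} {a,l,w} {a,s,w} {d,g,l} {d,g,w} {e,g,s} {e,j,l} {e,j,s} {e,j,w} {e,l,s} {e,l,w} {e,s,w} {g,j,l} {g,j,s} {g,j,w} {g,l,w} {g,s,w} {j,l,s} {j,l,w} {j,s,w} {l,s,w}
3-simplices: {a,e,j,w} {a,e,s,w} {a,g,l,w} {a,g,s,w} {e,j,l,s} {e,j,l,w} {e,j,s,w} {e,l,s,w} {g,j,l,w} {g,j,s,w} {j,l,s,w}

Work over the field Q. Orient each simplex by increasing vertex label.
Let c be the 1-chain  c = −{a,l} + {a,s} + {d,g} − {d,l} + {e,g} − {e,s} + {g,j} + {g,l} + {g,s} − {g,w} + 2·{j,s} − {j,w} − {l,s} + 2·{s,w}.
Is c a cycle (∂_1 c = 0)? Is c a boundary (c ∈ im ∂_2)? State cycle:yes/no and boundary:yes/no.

n_0=8 n_1=27 n_2=32 n_3=11  [Q]
∂1: piv[ad,ae,ag,aj,al,as,aw] rk=7  ker:de,dg,dj,dl,dw,eg,ej,el,es,ew,gj,gl,gs,gw,jl,js,jw,ls,lw,sw
∂2: piv[adg,adw,aeg,aej,aes,aew,agl,ags,agw,ajs,ajw,als,alw,asw,dgl,ejl,els,gjl] rk=18  ker:dgw,egs,ejs,ejw,elw,esw,gjs,gjw,glw,gsw,jls,jlw,jsw,lsw
∂3: piv[aejw,aesw,aglw,agsw,ejls,ejlw,ejsw,elsw,gjlw,gjsw] rk=10  ker:jlsw
∂1c = 0
c vs im∂2: reduces to 0 ⇒ boundary

cycle:yes boundary:yes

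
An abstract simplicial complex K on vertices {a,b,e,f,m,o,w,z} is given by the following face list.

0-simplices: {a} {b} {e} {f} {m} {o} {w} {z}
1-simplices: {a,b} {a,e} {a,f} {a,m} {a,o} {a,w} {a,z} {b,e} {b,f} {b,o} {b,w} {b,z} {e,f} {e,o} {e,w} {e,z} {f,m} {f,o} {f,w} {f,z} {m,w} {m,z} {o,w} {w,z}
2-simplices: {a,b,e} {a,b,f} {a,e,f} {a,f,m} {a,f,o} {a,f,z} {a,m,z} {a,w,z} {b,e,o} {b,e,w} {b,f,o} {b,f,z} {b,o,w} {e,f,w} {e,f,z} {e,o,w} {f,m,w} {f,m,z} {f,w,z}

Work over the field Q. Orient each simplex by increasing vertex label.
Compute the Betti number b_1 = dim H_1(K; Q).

b_1=0

n_0=8 n_1=24 n_2=19  [Q]
∂1: piv[ab,ae,af,am,ao,aw,az] rk=7  ker:be,bf,bo,bw,bz,ef,eo,ew,ez,fm,fo,fw,fz,mw,mz,ow,wz
∂2: piv[abe,abf,aef,afm,afo,afz,amz,awz,beo,bew,bfo,bfz,bow,efw,efz,fmw,fwz] rk=17  ker:eow,fmz
b_1=(24−7)−17=0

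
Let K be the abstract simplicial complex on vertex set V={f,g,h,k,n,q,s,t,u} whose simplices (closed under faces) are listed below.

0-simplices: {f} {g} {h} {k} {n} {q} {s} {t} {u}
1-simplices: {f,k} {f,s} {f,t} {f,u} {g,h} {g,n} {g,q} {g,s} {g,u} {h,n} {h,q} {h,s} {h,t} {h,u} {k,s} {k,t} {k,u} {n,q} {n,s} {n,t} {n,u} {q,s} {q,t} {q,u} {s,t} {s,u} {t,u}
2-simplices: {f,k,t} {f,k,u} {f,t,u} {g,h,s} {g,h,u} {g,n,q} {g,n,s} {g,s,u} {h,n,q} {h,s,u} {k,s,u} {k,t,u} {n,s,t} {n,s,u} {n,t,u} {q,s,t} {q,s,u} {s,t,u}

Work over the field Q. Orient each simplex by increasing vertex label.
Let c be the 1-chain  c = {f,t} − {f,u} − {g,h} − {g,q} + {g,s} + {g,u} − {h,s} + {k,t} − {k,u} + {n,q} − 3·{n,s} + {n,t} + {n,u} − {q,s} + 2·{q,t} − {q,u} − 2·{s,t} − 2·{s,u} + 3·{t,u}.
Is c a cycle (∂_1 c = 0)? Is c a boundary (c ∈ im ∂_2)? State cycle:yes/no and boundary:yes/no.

cycle:yes boundary:yes

n_0=9 n_1=27 n_2=18  [Q]
∂1: piv[fk,fs,ft,fu,gh,gn,gq,gs] rk=8  ker:gu,hn,hq,hs,ht,hu,ks,kt,ku,nq,ns,nt,nu,qs,qt,qu,st,su,tu
∂2: piv[fkt,fku,ftu,ghs,ghu,gnq,gns,gsu,hnq,ksu,nst,nsu,ntu,qst,qsu] rk=15  ker:hsu,ktu,stu
∂1c = 0
c vs im∂2: reduces to 0 ⇒ boundary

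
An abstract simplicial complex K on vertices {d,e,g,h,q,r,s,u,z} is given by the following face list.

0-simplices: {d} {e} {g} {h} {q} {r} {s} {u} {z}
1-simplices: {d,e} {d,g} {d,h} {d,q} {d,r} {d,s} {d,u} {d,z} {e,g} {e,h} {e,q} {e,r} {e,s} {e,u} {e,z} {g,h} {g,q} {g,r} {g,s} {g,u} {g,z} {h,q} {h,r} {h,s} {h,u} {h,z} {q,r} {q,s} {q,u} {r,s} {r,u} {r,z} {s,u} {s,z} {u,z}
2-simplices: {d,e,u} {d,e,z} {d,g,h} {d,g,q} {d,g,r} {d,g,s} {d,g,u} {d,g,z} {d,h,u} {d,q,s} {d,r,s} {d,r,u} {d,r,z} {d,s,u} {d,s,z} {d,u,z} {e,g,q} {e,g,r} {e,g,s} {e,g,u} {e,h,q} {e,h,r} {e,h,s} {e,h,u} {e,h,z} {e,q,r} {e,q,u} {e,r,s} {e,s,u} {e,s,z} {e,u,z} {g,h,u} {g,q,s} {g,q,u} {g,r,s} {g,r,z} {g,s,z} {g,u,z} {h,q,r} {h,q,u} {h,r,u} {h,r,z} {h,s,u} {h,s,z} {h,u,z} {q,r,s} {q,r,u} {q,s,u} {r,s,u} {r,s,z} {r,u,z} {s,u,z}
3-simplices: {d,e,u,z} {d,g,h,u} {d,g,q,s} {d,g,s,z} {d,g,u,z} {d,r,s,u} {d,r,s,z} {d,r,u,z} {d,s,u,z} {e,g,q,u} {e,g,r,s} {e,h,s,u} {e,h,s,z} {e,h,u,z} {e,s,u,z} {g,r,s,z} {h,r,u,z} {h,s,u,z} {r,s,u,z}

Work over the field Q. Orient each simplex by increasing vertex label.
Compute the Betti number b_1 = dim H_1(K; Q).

b_1=0

n_0=9 n_1=35 n_2=52 n_3=19  [Q]
∂1: piv[de,dg,dh,dq,dr,ds,du,dz] rk=8  ker:eg,eh,eq,er,es,eu,ez,gh,gq,gr,gs,gu,gz,hq,hr,hs,hu,hz,qr,qs,qu,rs,ru,rz,su,sz,uz
∂2: piv[deu,dez,dgh,dgq,dgr,dgs,dgu,dgz,dhu,dqs,drs,dru,drz,dsu,dsz,duz,egq,egr,egs,egu,ehq,ehr,ehs,ehu,ehz,eqr,equ] rk=27  ker:ers,esu,esz,euz,ghu,gqs,gqu,grs,grz,gsz,guz,hqr,hqu,hru,hrz,hsu,hsz,huz,qrs,qru,qsu,rsu,rsz,ruz,suz
∂3: piv[deuz,dghu,dgqs,dgsz,dguz,drsu,drsz,druz,dsuz,egqu,egrs,ehsu,ehsz,ehuz,esuz,grsz,hruz] rk=17  ker:hsuz,rsuz
b_1=(35−8)−27=0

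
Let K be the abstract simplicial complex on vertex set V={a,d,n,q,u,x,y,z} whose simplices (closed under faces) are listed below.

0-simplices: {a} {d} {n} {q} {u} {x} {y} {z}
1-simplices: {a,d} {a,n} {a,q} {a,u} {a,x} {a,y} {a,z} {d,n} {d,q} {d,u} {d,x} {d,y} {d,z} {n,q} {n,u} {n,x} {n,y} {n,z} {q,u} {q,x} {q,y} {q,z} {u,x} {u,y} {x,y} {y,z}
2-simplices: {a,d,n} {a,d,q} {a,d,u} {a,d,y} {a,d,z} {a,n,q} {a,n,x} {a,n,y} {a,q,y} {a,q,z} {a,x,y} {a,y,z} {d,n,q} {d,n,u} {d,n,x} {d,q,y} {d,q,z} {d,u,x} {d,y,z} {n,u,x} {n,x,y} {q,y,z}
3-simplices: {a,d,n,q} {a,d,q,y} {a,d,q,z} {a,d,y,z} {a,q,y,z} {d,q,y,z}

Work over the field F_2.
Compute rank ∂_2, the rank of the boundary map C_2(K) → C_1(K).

n_0=8 n_1=26 n_2=22 n_3=6  [Z2]
∂1: piv[ad,an,aq,au,ax,ay,az] rk=7  ker:dn,dq,du,dx,dy,dz,nq,nu,nx,ny,nz,qu,qx,qy,qz,ux,uy,xy,yz
∂2: piv[adn,adq,adu,ady,adz,anq,anx,any,aqy,aqz,axy,ayz,dnu,dnx,dux] rk=15  ker:dnq,dqy,dqz,dyz,nux,nxy,qyz
∂3: piv[adnq,adqy,adqz,adyz,aqyz] rk=5  ker:dqyz
rk∂_2=15

rank∂_2=15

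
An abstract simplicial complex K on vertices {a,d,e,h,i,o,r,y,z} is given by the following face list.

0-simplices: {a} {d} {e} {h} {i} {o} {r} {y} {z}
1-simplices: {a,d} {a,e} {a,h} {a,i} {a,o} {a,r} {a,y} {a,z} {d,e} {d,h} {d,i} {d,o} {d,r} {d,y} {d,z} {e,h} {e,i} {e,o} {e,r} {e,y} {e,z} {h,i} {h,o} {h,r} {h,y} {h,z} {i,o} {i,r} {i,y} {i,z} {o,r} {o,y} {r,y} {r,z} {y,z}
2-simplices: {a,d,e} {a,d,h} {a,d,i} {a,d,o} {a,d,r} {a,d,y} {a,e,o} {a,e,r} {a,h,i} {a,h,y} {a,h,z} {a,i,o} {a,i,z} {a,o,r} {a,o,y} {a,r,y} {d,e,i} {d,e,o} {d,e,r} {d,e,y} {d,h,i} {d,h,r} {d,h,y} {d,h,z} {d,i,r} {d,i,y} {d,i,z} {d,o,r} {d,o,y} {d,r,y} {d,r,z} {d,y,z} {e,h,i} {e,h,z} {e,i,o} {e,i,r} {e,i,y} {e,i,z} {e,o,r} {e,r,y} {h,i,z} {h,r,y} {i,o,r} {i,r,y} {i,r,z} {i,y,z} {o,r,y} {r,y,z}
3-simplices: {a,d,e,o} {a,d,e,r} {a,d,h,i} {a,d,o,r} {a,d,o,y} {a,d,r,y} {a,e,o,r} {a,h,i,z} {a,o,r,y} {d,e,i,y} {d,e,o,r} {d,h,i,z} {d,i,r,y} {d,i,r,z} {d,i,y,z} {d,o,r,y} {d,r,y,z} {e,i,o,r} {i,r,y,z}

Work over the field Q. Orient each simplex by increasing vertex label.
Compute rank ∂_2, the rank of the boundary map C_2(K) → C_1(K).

rank∂_2=26

n_0=9 n_1=35 n_2=48 n_3=19  [Q]
∂1: piv[ad,ae,ah,ai,ao,ar,ay,az] rk=8  ker:de,dh,di,do,dr,dy,dz,eh,ei,eo,er,ey,ez,hi,ho,hr,hy,hz,io,ir,iy,iz,or,oy,ry,rz,yz
∂2: piv[ade,adh,adi,ado,adr,ady,aeo,aer,ahi,ahy,ahz,aio,aiz,aor,aoy,ary,dei,dey,dhr,dhz,dir,diy,drz,dyz,ehi,ehz] rk=26  ker:deo,der,dhi,dhy,diz,dor,doy,dry,eio,eir,eiy,eiz,eor,ery,hiz,hry,ior,iry,irz,iyz,ory,ryz
∂3: piv[adeo,ader,adhi,ador,adoy,adry,aeor,ahiz,aory,deiy,dhiz,diry,dirz,diyz,dryz,eior] rk=16  ker:deor,dory,iryz
rk∂_2=26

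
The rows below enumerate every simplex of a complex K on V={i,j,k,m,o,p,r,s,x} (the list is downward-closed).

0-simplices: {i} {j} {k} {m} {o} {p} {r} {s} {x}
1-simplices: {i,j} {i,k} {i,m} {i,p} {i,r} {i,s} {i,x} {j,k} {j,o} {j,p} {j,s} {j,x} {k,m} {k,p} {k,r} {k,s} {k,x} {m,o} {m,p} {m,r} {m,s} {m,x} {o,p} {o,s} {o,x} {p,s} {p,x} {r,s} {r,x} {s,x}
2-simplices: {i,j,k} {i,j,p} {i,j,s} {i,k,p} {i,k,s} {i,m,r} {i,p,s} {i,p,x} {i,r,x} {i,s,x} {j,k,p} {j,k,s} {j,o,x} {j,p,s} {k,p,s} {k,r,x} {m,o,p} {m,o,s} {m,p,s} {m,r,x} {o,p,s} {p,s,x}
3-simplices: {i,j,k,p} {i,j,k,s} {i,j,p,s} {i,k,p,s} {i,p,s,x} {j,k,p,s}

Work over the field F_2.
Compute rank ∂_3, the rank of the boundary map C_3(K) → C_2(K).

n_0=9 n_1=30 n_2=22 n_3=6  [Z2]
∂1: piv[ij,ik,im,ip,ir,is,ix,jo] rk=8  ker:jk,jp,js,jx,km,kp,kr,ks,kx,mo,mp,mr,ms,mx,op,os,ox,ps,px,rs,rx,sx
∂2: piv[ijk,ijp,ijs,ikp,iks,imr,ips,ipx,irx,isx,jox,krx,mop,mos,mps,mrx] rk=16  ker:jkp,jks,jps,kps,ops,psx
∂3: piv[ijkp,ijks,ijps,ikps,ipsx] rk=5  ker:jkps
rk∂_3=5

rank∂_3=5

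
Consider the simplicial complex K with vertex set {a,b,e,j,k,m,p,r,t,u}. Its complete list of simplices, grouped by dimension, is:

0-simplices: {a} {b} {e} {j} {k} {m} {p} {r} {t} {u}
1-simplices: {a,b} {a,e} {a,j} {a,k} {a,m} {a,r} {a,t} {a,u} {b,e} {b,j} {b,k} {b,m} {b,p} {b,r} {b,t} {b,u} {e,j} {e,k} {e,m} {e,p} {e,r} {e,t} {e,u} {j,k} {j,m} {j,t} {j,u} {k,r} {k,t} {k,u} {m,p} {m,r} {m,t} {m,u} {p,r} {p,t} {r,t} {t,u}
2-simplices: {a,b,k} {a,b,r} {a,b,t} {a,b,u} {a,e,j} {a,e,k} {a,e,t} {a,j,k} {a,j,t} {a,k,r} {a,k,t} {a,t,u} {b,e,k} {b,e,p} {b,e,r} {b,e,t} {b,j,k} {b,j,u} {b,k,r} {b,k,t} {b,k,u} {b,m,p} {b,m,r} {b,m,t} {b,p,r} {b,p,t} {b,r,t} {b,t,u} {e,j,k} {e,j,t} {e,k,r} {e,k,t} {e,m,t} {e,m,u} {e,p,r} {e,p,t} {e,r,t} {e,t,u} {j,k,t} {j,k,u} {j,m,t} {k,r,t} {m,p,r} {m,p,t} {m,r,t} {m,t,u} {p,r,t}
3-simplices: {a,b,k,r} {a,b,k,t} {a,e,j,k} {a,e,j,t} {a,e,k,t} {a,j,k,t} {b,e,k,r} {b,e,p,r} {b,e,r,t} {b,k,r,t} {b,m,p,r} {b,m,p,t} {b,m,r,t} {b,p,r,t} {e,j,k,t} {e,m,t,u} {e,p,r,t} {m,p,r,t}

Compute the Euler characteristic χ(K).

χ(K)=1

n_0=10 n_1=38 n_2=47 n_3=18
χ=+10−38+47−18=1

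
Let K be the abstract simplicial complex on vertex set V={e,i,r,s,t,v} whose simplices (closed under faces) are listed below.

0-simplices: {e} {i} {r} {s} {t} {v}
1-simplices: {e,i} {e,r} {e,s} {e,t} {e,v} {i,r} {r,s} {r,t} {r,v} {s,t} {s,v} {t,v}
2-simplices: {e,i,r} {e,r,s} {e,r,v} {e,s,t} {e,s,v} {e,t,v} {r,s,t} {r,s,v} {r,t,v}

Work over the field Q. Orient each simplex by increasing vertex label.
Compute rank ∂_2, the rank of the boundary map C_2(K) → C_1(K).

rank∂_2=7

n_0=6 n_1=12 n_2=9  [Q]
∂1: piv[ei,er,es,et,ev] rk=5  ker:ir,rs,rt,rv,st,sv,tv
∂2: piv[eir,ers,erv,est,esv,etv,rst] rk=7  ker:rsv,rtv
rk∂_2=7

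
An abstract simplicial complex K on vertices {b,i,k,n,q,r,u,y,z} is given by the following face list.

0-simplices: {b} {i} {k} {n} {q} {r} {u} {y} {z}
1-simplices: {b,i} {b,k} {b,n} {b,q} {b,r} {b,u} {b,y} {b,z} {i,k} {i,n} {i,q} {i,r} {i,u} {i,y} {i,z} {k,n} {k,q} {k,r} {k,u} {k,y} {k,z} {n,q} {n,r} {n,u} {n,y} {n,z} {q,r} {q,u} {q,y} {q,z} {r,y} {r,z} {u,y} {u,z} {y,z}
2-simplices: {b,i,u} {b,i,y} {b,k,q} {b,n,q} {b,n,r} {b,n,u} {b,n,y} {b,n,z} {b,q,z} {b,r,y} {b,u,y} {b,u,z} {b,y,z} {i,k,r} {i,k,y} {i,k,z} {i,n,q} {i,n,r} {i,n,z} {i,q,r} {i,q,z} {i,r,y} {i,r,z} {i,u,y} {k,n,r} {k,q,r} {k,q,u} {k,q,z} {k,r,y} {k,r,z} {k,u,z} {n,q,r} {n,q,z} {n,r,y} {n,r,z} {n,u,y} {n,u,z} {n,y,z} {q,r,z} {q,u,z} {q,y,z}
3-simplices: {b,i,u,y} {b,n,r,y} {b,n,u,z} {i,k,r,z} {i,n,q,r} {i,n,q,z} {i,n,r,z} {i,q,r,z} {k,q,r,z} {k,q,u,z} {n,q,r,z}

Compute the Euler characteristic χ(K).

n_0=9 n_1=35 n_2=41 n_3=11
χ=+9−35+41−11=4

χ(K)=4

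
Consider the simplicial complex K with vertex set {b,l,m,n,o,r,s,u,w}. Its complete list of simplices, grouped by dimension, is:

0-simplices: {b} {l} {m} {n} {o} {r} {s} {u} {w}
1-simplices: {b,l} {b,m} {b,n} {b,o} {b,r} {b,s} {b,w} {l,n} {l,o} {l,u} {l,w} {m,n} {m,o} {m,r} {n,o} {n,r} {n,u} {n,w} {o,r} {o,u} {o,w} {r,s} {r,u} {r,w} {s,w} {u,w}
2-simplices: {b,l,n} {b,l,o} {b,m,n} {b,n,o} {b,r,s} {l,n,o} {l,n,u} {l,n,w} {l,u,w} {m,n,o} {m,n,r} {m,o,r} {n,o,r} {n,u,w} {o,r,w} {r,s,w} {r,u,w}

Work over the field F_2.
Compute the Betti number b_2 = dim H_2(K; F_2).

b_2=3

n_0=9 n_1=26 n_2=17  [Z2]
∂1: piv[bl,bm,bn,bo,br,bs,bw,lu] rk=8  ker:ln,lo,lw,mn,mo,mr,no,nr,nu,nw,or,ou,ow,rs,ru,rw,sw,uw
∂2: piv[bln,blo,bmn,bno,brs,lnu,lnw,luw,mno,mnr,mor,orw,rsw,ruw] rk=14  ker:lno,nor,nuw
b_2=(17−14)−0=3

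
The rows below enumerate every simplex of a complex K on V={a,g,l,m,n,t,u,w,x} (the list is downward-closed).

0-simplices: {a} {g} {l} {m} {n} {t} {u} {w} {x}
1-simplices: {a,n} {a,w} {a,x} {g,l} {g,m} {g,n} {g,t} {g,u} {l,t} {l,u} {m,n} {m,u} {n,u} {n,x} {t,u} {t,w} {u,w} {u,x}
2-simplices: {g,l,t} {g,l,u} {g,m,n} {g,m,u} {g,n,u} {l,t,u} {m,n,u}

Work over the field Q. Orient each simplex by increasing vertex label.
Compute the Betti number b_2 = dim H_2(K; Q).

n_0=9 n_1=18 n_2=7  [Q]
∂1: piv[an,aw,ax,gl,gm,gn,gt,gu] rk=8  ker:lt,lu,mn,mu,nu,nx,tu,tw,uw,ux
∂2: piv[glt,glu,gmn,gmu,gnu,ltu] rk=6  ker:mnu
b_2=(7−6)−0=1

b_2=1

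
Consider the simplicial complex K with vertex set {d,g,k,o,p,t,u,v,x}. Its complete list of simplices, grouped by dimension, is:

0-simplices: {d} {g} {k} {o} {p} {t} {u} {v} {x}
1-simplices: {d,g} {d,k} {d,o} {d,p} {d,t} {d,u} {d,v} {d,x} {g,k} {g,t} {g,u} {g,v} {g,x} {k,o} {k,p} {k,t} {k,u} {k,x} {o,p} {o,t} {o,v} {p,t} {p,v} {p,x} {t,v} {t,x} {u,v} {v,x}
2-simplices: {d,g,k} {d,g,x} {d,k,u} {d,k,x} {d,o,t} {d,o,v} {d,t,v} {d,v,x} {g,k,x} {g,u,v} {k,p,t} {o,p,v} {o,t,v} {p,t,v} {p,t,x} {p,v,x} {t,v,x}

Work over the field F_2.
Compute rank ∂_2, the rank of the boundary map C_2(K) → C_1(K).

rank∂_2=14

n_0=9 n_1=28 n_2=17  [Z2]
∂1: piv[dg,dk,do,dp,dt,du,dv,dx] rk=8  ker:gk,gt,gu,gv,gx,ko,kp,kt,ku,kx,op,ot,ov,pt,pv,px,tv,tx,uv,vx
∂2: piv[dgk,dgx,dku,dkx,dot,dov,dtv,dvx,guv,kpt,opv,ptv,ptx,pvx] rk=14  ker:gkx,otv,tvx
rk∂_2=14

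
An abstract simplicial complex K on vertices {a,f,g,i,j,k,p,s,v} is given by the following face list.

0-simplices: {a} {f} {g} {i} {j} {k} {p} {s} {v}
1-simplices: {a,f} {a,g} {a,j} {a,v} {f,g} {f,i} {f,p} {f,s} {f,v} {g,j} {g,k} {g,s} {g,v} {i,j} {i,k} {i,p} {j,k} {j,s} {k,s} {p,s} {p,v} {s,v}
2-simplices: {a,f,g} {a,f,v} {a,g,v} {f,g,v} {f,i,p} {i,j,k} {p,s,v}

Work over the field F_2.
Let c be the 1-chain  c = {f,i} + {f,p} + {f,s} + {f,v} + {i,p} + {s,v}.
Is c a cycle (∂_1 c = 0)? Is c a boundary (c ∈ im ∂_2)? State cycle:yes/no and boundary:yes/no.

n_0=9 n_1=22 n_2=7  [Z2]
∂1: piv[af,ag,aj,av,fi,fp,fs,gk] rk=8  ker:fg,fv,gj,gs,gv,ij,ik,ip,jk,js,ks,ps,pv,sv
∂2: piv[afg,afv,agv,fip,ijk,psv] rk=6  ker:fgv
∂1c = 0
c vs im∂2: residual ≠ 0 ⇒ not boundary

cycle:yes boundary:no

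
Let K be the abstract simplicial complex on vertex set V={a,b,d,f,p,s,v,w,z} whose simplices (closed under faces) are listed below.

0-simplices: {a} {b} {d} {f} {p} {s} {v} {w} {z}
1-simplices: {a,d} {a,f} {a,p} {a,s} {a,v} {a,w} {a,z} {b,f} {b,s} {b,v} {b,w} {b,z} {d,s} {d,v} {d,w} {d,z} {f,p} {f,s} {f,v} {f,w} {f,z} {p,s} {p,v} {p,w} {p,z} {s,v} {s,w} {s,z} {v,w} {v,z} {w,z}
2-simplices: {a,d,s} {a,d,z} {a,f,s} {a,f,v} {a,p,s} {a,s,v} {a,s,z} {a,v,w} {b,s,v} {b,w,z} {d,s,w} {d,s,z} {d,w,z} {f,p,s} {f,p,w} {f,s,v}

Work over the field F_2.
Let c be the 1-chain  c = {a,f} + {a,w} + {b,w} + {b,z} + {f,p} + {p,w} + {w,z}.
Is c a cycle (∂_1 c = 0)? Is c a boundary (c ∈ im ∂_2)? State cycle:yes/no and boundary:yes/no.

cycle:yes boundary:no

n_0=9 n_1=31 n_2=16  [Z2]
∂1: piv[ad,af,ap,as,av,aw,az,bf] rk=8  ker:bs,bv,bw,bz,ds,dv,dw,dz,fp,fs,fv,fw,fz,ps,pv,pw,pz,sv,sw,sz,vw,vz,wz
∂2: piv[ads,adz,afs,afv,aps,asv,asz,avw,bsv,bwz,dsw,dwz,fps,fpw] rk=14  ker:dsz,fsv
∂1c = 0
c vs im∂2: residual ≠ 0 ⇒ not boundary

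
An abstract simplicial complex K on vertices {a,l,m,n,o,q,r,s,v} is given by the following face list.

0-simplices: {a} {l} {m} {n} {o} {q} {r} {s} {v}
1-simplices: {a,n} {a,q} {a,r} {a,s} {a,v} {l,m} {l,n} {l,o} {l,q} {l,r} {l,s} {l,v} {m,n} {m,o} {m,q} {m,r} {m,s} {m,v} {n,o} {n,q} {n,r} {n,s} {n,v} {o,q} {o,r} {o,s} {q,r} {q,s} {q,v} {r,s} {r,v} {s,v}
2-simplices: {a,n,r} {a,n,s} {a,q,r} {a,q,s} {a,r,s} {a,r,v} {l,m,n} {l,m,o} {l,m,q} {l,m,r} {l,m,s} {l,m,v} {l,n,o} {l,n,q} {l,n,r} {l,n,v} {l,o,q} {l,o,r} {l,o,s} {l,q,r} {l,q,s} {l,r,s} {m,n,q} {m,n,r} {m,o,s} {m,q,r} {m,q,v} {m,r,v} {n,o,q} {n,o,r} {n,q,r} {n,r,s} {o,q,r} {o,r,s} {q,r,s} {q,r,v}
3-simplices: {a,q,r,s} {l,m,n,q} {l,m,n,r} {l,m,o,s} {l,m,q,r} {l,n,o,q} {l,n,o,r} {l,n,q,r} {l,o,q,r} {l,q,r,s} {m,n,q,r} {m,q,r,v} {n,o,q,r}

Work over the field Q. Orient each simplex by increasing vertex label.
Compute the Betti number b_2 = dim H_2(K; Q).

b_2=2

n_0=9 n_1=32 n_2=36 n_3=13  [Q]
∂1: piv[an,aq,ar,as,av,lm,ln,lo] rk=8  ker:lq,lr,ls,lv,mn,mo,mq,mr,ms,mv,no,nq,nr,ns,nv,oq,or,os,qr,qs,qv,rs,rv,sv
∂2: piv[anr,ans,aqr,aqs,ars,arv,lmn,lmo,lmq,lmr,lms,lmv,lno,lnq,lnr,lnv,loq,lor,los,lqr,lqs,mqv,mrv] rk=23  ker:lrs,mnq,mnr,mos,mqr,noq,nor,nqr,nrs,oqr,ors,qrs,qrv
∂3: piv[aqrs,lmnq,lmnr,lmos,lmqr,lnoq,lnor,lnqr,loqr,lqrs,mqrv] rk=11  ker:mnqr,noqr
b_2=(36−23)−11=2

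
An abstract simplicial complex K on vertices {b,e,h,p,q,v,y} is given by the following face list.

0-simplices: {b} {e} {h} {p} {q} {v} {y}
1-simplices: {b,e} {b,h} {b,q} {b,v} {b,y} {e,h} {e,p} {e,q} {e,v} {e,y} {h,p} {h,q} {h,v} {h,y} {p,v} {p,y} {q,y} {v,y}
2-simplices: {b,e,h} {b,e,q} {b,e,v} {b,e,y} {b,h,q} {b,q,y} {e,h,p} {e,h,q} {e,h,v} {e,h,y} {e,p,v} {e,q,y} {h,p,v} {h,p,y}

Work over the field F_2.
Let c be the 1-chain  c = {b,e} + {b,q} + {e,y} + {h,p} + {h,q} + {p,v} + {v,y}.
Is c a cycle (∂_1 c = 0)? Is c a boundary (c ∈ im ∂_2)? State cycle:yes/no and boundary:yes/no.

n_0=7 n_1=18 n_2=14  [Z2]
∂1: piv[be,bh,bq,bv,by,ep] rk=6  ker:eh,eq,ev,ey,hp,hq,hv,hy,pv,py,qy,vy
∂2: piv[beh,beq,bev,bey,bhq,bqy,ehp,ehv,ehy,epv,hpy] rk=11  ker:ehq,eqy,hpv
∂1c = 0
c vs im∂2: residual ≠ 0 ⇒ not boundary

cycle:yes boundary:no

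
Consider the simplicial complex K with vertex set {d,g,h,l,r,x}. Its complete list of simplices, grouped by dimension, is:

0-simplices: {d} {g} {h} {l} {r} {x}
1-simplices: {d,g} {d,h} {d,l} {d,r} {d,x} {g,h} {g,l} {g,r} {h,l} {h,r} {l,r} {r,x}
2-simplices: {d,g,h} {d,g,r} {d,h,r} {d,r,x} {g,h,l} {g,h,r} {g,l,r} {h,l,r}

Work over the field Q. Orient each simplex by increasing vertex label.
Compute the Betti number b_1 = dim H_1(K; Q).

b_1=1

n_0=6 n_1=12 n_2=8  [Q]
∂1: piv[dg,dh,dl,dr,dx] rk=5  ker:gh,gl,gr,hl,hr,lr,rx
∂2: piv[dgh,dgr,dhr,drx,ghl,glr] rk=6  ker:ghr,hlr
b_1=(12−5)−6=1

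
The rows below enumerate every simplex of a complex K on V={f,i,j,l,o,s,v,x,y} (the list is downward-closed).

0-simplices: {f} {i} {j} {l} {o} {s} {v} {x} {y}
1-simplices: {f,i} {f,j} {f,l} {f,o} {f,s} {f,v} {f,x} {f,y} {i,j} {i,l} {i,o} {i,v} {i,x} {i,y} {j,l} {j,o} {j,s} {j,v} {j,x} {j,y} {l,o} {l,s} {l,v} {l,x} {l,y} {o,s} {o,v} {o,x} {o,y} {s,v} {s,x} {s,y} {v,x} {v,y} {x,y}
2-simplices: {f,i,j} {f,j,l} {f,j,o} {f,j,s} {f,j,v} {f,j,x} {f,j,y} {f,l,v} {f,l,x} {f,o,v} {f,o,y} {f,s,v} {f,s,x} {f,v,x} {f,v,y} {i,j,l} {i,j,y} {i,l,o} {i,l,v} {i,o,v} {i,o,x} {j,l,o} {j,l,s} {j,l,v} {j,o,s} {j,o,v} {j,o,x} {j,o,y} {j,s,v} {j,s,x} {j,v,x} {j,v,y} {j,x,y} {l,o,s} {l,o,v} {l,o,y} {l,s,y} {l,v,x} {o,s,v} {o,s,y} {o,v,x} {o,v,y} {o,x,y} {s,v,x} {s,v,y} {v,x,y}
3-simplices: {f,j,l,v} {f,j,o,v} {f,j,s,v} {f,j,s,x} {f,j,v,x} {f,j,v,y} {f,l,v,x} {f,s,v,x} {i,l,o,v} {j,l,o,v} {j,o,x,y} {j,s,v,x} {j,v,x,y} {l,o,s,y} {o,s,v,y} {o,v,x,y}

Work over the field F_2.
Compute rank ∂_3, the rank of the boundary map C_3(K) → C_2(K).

n_0=9 n_1=35 n_2=46 n_3=16  [Z2]
∂1: piv[fi,fj,fl,fo,fs,fv,fx,fy] rk=8  ker:ij,il,io,iv,ix,iy,jl,jo,js,jv,jx,jy,lo,ls,lv,lx,ly,os,ov,ox,oy,sv,sx,sy,vx,vy,xy
∂2: piv[fij,fjl,fjo,fjs,fjv,fjx,fjy,flv,flx,fov,foy,fsv,fsx,fvx,fvy,ijl,ijy,ilo,ilv,iov,iox,jls,jos,jox,jxy,loy,lsy] rk=27  ker:jlo,jlv,jov,joy,jsv,jsx,jvx,jvy,los,lov,lvx,osv,osy,ovx,ovy,oxy,svx,svy,vxy
∂3: piv[fjlv,fjov,fjsv,fjsx,fjvx,fjvy,flvx,fsvx,ilov,jlov,joxy,jvxy,losy,osvy,ovxy] rk=15  ker:jsvx
rk∂_3=15

rank∂_3=15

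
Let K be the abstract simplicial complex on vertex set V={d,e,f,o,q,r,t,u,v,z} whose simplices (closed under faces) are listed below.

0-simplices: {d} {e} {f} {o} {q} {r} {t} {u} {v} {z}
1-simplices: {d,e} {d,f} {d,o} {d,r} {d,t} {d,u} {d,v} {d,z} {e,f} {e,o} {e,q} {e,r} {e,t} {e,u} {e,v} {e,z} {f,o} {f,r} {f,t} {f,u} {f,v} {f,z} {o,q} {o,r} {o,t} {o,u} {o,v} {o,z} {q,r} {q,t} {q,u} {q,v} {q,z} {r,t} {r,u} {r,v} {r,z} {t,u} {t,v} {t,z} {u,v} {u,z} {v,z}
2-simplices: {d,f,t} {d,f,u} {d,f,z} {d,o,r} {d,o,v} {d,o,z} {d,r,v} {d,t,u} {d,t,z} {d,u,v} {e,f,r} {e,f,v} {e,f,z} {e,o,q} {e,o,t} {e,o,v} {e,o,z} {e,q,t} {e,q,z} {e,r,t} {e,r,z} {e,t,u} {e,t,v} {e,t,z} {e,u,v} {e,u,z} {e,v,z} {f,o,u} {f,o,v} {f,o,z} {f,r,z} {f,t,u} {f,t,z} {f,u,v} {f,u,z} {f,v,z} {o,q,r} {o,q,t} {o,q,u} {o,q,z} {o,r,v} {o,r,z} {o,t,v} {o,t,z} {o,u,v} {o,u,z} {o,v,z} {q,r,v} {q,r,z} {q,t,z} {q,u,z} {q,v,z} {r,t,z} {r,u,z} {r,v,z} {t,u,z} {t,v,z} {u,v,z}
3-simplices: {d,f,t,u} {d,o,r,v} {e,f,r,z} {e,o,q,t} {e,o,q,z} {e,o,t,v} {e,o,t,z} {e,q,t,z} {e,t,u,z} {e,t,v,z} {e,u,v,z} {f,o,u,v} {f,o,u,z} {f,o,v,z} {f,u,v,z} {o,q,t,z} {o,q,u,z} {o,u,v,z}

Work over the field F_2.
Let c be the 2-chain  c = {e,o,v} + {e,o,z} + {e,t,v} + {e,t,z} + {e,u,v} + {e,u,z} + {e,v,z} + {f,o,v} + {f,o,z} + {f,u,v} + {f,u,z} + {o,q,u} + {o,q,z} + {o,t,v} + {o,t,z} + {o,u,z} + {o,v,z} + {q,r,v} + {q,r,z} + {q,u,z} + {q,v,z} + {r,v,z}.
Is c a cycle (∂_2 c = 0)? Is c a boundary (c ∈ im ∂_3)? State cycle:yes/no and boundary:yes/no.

cycle:yes boundary:no

n_0=10 n_1=43 n_2=58 n_3=18  [Z2]
∂1: piv[de,df,do,dr,dt,du,dv,dz,eq] rk=9  ker:ef,eo,er,et,eu,ev,ez,fo,fr,ft,fu,fv,fz,oq,or,ot,ou,ov,oz,qr,qt,qu,qv,qz,rt,ru,rv,rz,tu,tv,tz,uv,uz,vz
∂2: piv[dft,dfu,dfz,dor,dov,doz,drv,dtu,dtz,duv,efr,efv,efz,eoq,eot,eov,eoz,eqt,eqz,ert,erz,etu,etv,etz,euz,evz,fou,fov,oqr,oqu,orz,qrv,ruz] rk=33  ker:euv,foz,frz,ftu,ftz,fuv,fuz,fvz,oqt,oqz,orv,otv,otz,ouv,ouz,ovz,qrz,qtz,quz,qvz,rtz,rvz,tuz,tvz,uvz
∂3: piv[dftu,dorv,efrz,eoqt,eoqz,eotv,eotz,eqtz,etuz,etvz,euvz,fouv,fouz,fovz,fuvz,oquz] rk=16  ker:oqtz,ouvz
∂2c = 0
c vs im∂3: residual ≠ 0 ⇒ not boundary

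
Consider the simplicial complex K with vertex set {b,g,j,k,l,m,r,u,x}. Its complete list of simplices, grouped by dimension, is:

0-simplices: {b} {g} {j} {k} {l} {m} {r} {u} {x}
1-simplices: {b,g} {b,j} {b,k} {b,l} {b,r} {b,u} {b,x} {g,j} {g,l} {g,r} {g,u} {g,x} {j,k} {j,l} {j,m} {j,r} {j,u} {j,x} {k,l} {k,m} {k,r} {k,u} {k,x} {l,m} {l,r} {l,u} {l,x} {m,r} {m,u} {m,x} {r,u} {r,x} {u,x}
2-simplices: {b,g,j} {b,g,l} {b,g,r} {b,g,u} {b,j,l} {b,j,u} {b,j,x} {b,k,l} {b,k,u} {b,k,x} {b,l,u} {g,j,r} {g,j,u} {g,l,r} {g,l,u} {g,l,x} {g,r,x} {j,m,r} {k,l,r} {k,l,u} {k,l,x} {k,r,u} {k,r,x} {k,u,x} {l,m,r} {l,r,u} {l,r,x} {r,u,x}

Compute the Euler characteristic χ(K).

χ(K)=4

n_0=9 n_1=33 n_2=28
χ=+9−33+28=4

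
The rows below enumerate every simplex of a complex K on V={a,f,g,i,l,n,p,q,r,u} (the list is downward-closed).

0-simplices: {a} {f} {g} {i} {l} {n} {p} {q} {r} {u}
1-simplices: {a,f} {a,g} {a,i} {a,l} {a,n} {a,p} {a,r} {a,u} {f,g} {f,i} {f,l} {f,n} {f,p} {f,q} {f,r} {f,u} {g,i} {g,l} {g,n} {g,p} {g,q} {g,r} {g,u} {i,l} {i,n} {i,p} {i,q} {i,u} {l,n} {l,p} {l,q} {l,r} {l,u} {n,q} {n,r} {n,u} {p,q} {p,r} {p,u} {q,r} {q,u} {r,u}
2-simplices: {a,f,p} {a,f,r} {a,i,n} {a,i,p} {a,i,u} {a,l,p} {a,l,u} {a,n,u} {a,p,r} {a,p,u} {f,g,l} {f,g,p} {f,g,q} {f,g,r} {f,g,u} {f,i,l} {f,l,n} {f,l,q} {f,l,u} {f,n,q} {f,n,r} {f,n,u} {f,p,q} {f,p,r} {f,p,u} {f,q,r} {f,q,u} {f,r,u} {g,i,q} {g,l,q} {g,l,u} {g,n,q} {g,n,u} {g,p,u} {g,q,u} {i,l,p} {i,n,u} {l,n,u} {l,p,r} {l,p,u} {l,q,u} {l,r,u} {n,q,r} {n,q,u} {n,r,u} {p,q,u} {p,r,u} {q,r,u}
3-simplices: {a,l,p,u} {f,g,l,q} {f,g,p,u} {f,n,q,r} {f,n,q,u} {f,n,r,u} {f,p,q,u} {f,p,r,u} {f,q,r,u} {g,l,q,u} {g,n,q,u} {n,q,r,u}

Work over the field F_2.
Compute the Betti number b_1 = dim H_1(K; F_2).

b_1=2

n_0=10 n_1=42 n_2=48 n_3=12  [Z2]
∂1: piv[af,ag,ai,al,an,ap,ar,au,fq] rk=9  ker:fg,fi,fl,fn,fp,fr,fu,gi,gl,gn,gp,gq,gr,gu,il,in,ip,iq,iu,ln,lp,lq,lr,lu,nq,nr,nu,pq,pr,pu,qr,qu,ru
∂2: piv[afp,afr,ain,aip,aiu,alp,alu,anu,apr,apu,fgl,fgp,fgq,fgr,fgu,fil,fln,flq,flu,fnq,fnr,fnu,fpq,fpu,fqr,fqu,fru,giq,gnq,ilp,lpr] rk=31  ker:fpr,glq,glu,gnu,gpu,gqu,inu,lnu,lpu,lqu,lru,nqr,nqu,nru,pqu,pru,qru
∂3: piv[alpu,fglq,fgpu,fnqr,fnqu,fnru,fpqu,fpru,fqru,glqu,gnqu] rk=11  ker:nqru
b_1=(42−9)−31=2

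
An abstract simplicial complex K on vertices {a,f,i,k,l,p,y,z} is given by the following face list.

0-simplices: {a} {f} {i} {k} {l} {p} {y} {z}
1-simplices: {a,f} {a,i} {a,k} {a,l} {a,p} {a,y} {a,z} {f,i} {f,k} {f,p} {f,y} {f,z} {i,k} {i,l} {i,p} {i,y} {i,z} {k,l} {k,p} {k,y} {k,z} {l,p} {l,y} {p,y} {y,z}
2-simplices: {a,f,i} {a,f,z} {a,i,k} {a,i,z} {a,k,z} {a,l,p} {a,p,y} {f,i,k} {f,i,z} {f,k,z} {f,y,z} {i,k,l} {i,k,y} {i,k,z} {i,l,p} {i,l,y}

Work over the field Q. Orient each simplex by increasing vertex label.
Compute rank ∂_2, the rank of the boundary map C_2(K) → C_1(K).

rank∂_2=13

n_0=8 n_1=25 n_2=16  [Q]
∂1: piv[af,ai,ak,al,ap,ay,az] rk=7  ker:fi,fk,fp,fy,fz,ik,il,ip,iy,iz,kl,kp,ky,kz,lp,ly,py,yz
∂2: piv[afi,afz,aik,aiz,akz,alp,apy,fik,fyz,ikl,iky,ilp,ily] rk=13  ker:fiz,fkz,ikz
rk∂_2=13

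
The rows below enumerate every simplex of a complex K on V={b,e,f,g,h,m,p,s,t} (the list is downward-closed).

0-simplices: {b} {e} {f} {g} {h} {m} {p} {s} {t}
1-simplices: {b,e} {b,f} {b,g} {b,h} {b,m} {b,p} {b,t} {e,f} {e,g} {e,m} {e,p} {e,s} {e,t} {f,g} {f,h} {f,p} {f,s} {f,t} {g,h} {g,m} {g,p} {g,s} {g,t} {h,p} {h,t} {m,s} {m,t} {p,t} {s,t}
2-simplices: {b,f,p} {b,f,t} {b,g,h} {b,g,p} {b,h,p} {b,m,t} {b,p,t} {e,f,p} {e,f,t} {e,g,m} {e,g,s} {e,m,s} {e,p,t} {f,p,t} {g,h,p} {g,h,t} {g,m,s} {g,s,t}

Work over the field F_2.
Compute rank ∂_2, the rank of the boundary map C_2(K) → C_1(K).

n_0=9 n_1=29 n_2=18  [Z2]
∂1: piv[be,bf,bg,bh,bm,bp,bt,es] rk=8  ker:ef,eg,em,ep,et,fg,fh,fp,fs,ft,gh,gm,gp,gs,gt,hp,ht,ms,mt,pt,st
∂2: piv[bfp,bft,bgh,bgp,bhp,bmt,bpt,efp,eft,egm,egs,ems,ght,gst] rk=14  ker:ept,fpt,ghp,gms
rk∂_2=14

rank∂_2=14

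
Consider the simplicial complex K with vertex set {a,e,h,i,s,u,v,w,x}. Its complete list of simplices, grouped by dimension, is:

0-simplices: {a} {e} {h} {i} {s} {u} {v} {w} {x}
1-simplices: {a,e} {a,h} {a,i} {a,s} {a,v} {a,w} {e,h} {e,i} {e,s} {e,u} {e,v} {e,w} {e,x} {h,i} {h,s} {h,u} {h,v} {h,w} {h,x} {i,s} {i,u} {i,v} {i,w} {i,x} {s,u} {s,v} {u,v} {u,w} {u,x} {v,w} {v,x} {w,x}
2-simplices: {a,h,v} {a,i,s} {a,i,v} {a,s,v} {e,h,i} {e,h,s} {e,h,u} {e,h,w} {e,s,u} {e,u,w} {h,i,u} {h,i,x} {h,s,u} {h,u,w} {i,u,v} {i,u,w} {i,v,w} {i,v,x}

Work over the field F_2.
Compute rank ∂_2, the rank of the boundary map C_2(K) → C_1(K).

rank∂_2=16

n_0=9 n_1=32 n_2=18  [Z2]
∂1: piv[ae,ah,ai,as,av,aw,eu,ex] rk=8  ker:eh,ei,es,ev,ew,hi,hs,hu,hv,hw,hx,is,iu,iv,iw,ix,su,sv,uv,uw,ux,vw,vx,wx
∂2: piv[ahv,ais,aiv,asv,ehi,ehs,ehu,ehw,esu,euw,hiu,hix,iuv,iuw,ivw,ivx] rk=16  ker:hsu,huw
rk∂_2=16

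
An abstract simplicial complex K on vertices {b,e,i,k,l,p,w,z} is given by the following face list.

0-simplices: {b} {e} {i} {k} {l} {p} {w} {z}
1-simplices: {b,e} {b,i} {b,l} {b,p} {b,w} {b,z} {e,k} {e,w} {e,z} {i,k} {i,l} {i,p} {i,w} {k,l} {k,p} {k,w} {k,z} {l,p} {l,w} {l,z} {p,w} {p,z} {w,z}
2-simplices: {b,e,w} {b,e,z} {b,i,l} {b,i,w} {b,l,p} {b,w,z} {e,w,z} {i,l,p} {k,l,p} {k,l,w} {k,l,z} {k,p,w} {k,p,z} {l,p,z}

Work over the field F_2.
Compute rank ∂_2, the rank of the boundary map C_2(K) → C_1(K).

n_0=8 n_1=23 n_2=14  [Z2]
∂1: piv[be,bi,bl,bp,bw,bz,ek] rk=7  ker:ew,ez,ik,il,ip,iw,kl,kp,kw,kz,lp,lw,lz,pw,pz,wz
∂2: piv[bew,bez,bil,biw,blp,bwz,ilp,klp,klw,klz,kpw,kpz] rk=12  ker:ewz,lpz
rk∂_2=12

rank∂_2=12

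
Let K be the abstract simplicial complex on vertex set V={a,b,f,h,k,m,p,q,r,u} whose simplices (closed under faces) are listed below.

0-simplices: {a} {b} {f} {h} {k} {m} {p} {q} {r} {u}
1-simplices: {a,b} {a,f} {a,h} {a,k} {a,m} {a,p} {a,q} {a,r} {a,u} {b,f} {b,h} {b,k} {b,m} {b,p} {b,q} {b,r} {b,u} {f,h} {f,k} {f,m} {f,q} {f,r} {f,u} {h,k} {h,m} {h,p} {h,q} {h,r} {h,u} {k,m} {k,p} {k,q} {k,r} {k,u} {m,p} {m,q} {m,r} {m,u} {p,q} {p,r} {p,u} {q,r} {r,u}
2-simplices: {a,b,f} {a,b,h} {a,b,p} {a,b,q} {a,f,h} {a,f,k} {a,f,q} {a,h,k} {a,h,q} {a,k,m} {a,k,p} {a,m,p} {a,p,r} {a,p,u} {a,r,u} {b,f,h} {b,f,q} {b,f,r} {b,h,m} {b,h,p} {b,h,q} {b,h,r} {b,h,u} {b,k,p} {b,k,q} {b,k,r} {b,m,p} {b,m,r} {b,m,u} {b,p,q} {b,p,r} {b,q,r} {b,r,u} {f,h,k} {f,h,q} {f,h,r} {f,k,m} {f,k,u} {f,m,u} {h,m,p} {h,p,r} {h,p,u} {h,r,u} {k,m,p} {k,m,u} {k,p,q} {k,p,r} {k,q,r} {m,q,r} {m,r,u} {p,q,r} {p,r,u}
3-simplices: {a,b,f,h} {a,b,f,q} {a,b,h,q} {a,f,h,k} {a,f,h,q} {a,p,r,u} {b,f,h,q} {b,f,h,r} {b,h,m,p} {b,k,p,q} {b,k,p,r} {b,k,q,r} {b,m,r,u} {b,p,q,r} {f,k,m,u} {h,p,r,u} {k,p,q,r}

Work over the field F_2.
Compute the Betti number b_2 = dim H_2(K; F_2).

b_2=3

n_0=10 n_1=43 n_2=52 n_3=17  [Z2]
∂1: piv[ab,af,ah,ak,am,ap,aq,ar,au] rk=9  ker:bf,bh,bk,bm,bp,bq,br,bu,fh,fk,fm,fq,fr,fu,hk,hm,hp,hq,hr,hu,km,kp,kq,kr,ku,mp,mq,mr,mu,pq,pr,pu,qr,ru
∂2: piv[abf,abh,abp,abq,afh,afk,afq,ahk,ahq,akm,akp,amp,apr,apu,aru,bfr,bhm,bhp,bhr,bhu,bkp,bkq,bkr,bmp,bmr,bmu,bpq,bpr,bqr,bru,fkm,fku,fmu,mqr] rk=34  ker:bfh,bfq,bhq,fhk,fhq,fhr,hmp,hpr,hpu,hru,kmp,kmu,kpq,kpr,kqr,mru,pqr,pru
∂3: piv[abfh,abfq,abhq,afhk,afhq,apru,bfhr,bhmp,bkpq,bkpr,bkqr,bmru,bpqr,fkmu,hpru] rk=15  ker:bfhq,kpqr
b_2=(52−34)−15=3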